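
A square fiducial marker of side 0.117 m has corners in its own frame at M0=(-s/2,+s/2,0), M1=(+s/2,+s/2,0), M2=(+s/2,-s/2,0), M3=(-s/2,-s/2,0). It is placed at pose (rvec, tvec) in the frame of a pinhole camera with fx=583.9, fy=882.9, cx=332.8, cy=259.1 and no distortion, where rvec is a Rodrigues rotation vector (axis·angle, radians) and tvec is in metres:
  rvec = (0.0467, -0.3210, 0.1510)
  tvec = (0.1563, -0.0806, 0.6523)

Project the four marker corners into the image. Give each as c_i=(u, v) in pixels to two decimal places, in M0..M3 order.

Intrinsics K: fx=583.9, fy=882.9, cx=332.8, cy=259.1
Marker side s = 0.117 m; corners in marker frame (Z=0):
  M0 = (-0.0585, +0.0585, 0)
  M1 = (+0.0585, +0.0585, 0)
  M2 = (+0.0585, -0.0585, 0)
  M3 = (-0.0585, -0.0585, 0)
rvec = (0.0467, -0.3210, 0.1510), |rvec| = θ = 0.35780 rad = 20.501°
Rodrigues: sinθ=0.35022, 1−cosθ=0.06333; R = I + sinθ·[k]× + (1−cosθ)·[k]×²:
    [+0.93775 -0.15521 -0.31071]
    [+0.14038 +0.98764 -0.06969]
    [+0.31768 +0.02173 +0.94795]
t = (0.1563, -0.0806, 0.6523) m
M0: Pc = R·M0+t = (+0.09236, -0.03104, +0.63499); u = 583.9·(+0.09236)/0.63499 + 332.8 = 417.7309, v = 882.9·(-0.03104)/0.63499 + 259.1 = 215.9477
M1: Pc = R·M1+t = (+0.20208, -0.01461, +0.67216); u = 583.9·(+0.20208)/0.67216 + 332.8 = 508.3448, v = 882.9·(-0.01461)/0.67216 + 259.1 = 239.9085
M2: Pc = R·M2+t = (+0.22024, -0.13016, +0.66961); u = 583.9·(+0.22024)/0.66961 + 332.8 = 524.8469, v = 882.9·(-0.13016)/0.66961 + 259.1 = 87.4750
M3: Pc = R·M3+t = (+0.11052, -0.14659, +0.63244); u = 583.9·(+0.11052)/0.63244 + 332.8 = 434.8385, v = 882.9·(-0.14659)/0.63244 + 259.1 = 54.4593

c0=(417.73, 215.95) c1=(508.34, 239.91) c2=(524.85, 87.47) c3=(434.84, 54.46)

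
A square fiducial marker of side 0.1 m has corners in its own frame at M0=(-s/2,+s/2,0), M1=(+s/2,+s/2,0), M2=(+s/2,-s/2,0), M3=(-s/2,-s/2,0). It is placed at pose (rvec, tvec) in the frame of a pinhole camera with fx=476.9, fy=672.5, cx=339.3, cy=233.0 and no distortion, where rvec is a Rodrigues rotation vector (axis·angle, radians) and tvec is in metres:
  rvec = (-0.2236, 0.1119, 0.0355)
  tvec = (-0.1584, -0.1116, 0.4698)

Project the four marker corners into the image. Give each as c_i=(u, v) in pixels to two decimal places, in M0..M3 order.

Intrinsics K: fx=476.9, fy=672.5, cx=339.3, cy=233.0
Marker side s = 0.1 m; corners in marker frame (Z=0):
  M0 = (-0.0500, +0.0500, 0)
  M1 = (+0.0500, +0.0500, 0)
  M2 = (+0.0500, -0.0500, 0)
  M3 = (-0.0500, -0.0500, 0)
rvec = (-0.2236, 0.1119, 0.0355), |rvec| = θ = 0.25254 rad = 14.470°
Rodrigues: sinθ=0.24987, 1−cosθ=0.03172; R = I + sinθ·[k]× + (1−cosθ)·[k]×²:
    [+0.99315 -0.04757 +0.10677]
    [+0.02268 +0.97451 +0.22321]
    [-0.11466 -0.21926 +0.96891]
t = (-0.1584, -0.1116, 0.4698) m
M0: Pc = R·M0+t = (-0.21044, -0.06401, +0.46457); u = 476.9·(-0.21044)/0.46457 + 339.3 = 123.2794, v = 672.5·(-0.06401)/0.46457 + 233.0 = 140.3428
M1: Pc = R·M1+t = (-0.11112, -0.06174, +0.45310); u = 476.9·(-0.11112)/0.45310 + 339.3 = 222.3431, v = 672.5·(-0.06174)/0.45310 + 233.0 = 141.3641
M2: Pc = R·M2+t = (-0.10636, -0.15919, +0.47503); u = 476.9·(-0.10636)/0.47503 + 339.3 = 232.5169, v = 672.5·(-0.15919)/0.47503 + 233.0 = 7.6326
M3: Pc = R·M3+t = (-0.20568, -0.16146, +0.48650); u = 476.9·(-0.20568)/0.48650 + 339.3 = 137.6780, v = 672.5·(-0.16146)/0.48650 + 233.0 = 9.8092

c0=(123.28, 140.34) c1=(222.34, 141.36) c2=(232.52, 7.63) c3=(137.68, 9.81)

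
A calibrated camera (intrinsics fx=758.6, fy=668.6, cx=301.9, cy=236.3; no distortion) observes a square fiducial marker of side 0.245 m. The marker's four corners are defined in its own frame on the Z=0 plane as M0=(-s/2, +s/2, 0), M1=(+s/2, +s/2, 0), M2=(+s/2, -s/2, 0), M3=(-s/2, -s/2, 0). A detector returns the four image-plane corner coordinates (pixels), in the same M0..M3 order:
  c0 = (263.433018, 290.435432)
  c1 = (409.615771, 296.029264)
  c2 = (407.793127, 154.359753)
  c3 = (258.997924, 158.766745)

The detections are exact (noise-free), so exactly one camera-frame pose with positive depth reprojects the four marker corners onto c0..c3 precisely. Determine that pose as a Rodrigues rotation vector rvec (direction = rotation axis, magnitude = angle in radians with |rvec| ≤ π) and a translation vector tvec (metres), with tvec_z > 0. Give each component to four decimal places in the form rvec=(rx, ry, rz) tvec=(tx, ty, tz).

rvec=(0.0977, 0.3661, -0.0070) tvec=(0.0479, -0.0192, 1.1964)

Intrinsics K: fx=758.6, fy=668.6, cx=301.9, cy=236.3
Marker side s = 0.245 m; corners in marker frame (Z=0):
  M0 = (-0.1225, +0.1225, 0)
  M1 = (+0.1225, +0.1225, 0)
  M2 = (+0.1225, -0.1225, 0)
  M3 = (-0.1225, -0.1225, 0)
Detected image corners:
  c0 = (263.433018, 290.435432) px
  c1 = (409.615771, 296.029264) px
  c2 = (407.793127, 154.359753) px
  c3 = (258.997924, 158.766745) px
Planar DLT: solve 8×8 A·h = b for H (H[2,2]=1):
  H  [+501.78581 +39.30769 +332.27380]
  H  [-64.62948 +574.77159 +225.54523]
  H  [-0.29902 +0.07864 +1.00000]
B = K⁻¹H; ‖b₁‖=0.835832, ‖b₂‖=0.835832; λ = 2/(‖b₁‖+‖b₂‖) = 1.196413, sign → tz>0 ⇒ λ=+1.196413
r₁ = λ·B[:,0] = (+0.93376,+0.01079,-0.35775); r₂ = λ·B[:,1] = (+0.02455,+0.99526,+0.09409)
r₃ = r₁×r₂ = (+0.35707,-0.09664,+0.92907); SVD([r₁ r₂ r₃]) → R = UVᵀ:
  R  [+0.93376 +0.02455 +0.35707]
  R  [+0.01079 +0.99526 -0.09664]
  R  [-0.35775 +0.09409 +0.92907]
t = (+0.04790, -0.01924, +1.19641) m
tr R = 2.858084; θ = arccos((tr R − 1)/2) = 0.378982 rad = 21.714°
axis k = ((R−Rᵀ)₃₂, (R−Rᵀ)₁₃, (R−Rᵀ)₂₁) / (2 sinθ) = (+0.257752, +0.966032, -0.018600)
rvec = θ·k = (+0.097683, +0.366109, -0.007049)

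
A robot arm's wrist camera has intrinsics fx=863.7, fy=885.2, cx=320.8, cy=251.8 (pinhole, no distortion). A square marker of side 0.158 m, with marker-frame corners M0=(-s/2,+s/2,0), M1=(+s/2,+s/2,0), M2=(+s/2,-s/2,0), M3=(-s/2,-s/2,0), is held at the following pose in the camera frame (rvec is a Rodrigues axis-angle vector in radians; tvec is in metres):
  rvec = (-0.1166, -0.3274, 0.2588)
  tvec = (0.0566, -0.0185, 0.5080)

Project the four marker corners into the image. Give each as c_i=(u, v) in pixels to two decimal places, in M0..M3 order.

Intrinsics K: fx=863.7, fy=885.2, cx=320.8, cy=251.8
Marker side s = 0.158 m; corners in marker frame (Z=0):
  M0 = (-0.0790, +0.0790, 0)
  M1 = (+0.0790, +0.0790, 0)
  M2 = (+0.0790, -0.0790, 0)
  M3 = (-0.0790, -0.0790, 0)
rvec = (-0.1166, -0.3274, 0.2588), |rvec| = θ = 0.43332 rad = 24.827°
Rodrigues: sinθ=0.41988, 1−cosθ=0.09242; R = I + sinθ·[k]× + (1−cosθ)·[k]×²:
    [+0.91427 -0.23199 -0.33210]
    [+0.26957 +0.96034 +0.07128]
    [+0.30240 -0.15469 +0.94055]
t = (0.0566, -0.0185, 0.5080) m
M0: Pc = R·M0+t = (-0.03395, +0.03607, +0.47189); u = 863.7·(-0.03395)/0.47189 + 320.8 = 258.6536, v = 885.2·(+0.03607)/0.47189 + 251.8 = 319.4642
M1: Pc = R·M1+t = (+0.11050, +0.07866, +0.51967); u = 863.7·(+0.11050)/0.51967 + 320.8 = 504.4540, v = 885.2·(+0.07866)/0.51967 + 251.8 = 385.7935
M2: Pc = R·M2+t = (+0.14715, -0.07307, +0.54411); u = 863.7·(+0.14715)/0.54411 + 320.8 = 554.3872, v = 885.2·(-0.07307)/0.54411 + 251.8 = 132.9224
M3: Pc = R·M3+t = (+0.00270, -0.11566, +0.49633); u = 863.7·(+0.00270)/0.49633 + 320.8 = 325.4977, v = 885.2·(-0.11566)/0.49633 + 251.8 = 45.5172

c0=(258.65, 319.46) c1=(504.45, 385.79) c2=(554.39, 132.92) c3=(325.50, 45.52)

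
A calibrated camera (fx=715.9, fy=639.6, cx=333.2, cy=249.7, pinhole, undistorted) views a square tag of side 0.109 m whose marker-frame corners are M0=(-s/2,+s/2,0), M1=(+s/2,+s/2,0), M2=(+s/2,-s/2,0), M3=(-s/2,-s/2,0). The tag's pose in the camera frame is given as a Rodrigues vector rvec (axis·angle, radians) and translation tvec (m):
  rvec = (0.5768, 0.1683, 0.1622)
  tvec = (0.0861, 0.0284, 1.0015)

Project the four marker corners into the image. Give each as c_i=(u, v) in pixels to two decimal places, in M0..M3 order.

Intrinsics K: fx=715.9, fy=639.6, cx=333.2, cy=249.7
Marker side s = 0.109 m; corners in marker frame (Z=0):
  M0 = (-0.0545, +0.0545, 0)
  M1 = (+0.0545, +0.0545, 0)
  M2 = (+0.0545, -0.0545, 0)
  M3 = (-0.0545, -0.0545, 0)
rvec = (0.5768, 0.1683, 0.1622), |rvec| = θ = 0.62236 rad = 35.659°
Rodrigues: sinθ=0.58295, 1−cosθ=0.18750; R = I + sinθ·[k]× + (1−cosθ)·[k]×²:
    [+0.97355 -0.10494 +0.20293]
    [+0.19892 +0.82622 -0.52706]
    [-0.11236 +0.55349 +0.82524]
t = (0.0861, 0.0284, 1.0015) m
M0: Pc = R·M0+t = (+0.02732, +0.06259, +1.03779); u = 715.9·(+0.02732)/1.03779 + 333.2 = 352.0477, v = 639.6·(+0.06259)/1.03779 + 249.7 = 288.2734
M1: Pc = R·M1+t = (+0.13344, +0.08427, +1.02554); u = 715.9·(+0.13344)/1.02554 + 333.2 = 426.3501, v = 639.6·(+0.08427)/1.02554 + 249.7 = 302.2567
M2: Pc = R·M2+t = (+0.14488, -0.00579, +0.96521); u = 715.9·(+0.14488)/0.96521 + 333.2 = 440.6563, v = 639.6·(-0.00579)/0.96521 + 249.7 = 245.8648
M3: Pc = R·M3+t = (+0.03876, -0.02747, +0.97746); u = 715.9·(+0.03876)/0.97746 + 333.2 = 361.5886, v = 639.6·(-0.02747)/0.97746 + 249.7 = 231.7250

c0=(352.05, 288.27) c1=(426.35, 302.26) c2=(440.66, 245.86) c3=(361.59, 231.73)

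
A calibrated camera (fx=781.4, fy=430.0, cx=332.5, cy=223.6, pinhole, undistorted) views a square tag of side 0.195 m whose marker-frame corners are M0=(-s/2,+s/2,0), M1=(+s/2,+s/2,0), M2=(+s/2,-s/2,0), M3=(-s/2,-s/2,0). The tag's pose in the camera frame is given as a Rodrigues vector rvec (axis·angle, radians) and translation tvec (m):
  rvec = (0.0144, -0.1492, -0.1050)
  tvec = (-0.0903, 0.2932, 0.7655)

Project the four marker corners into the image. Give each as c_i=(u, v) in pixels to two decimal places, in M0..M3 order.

Intrinsics K: fx=781.4, fy=430.0, cx=332.5, cy=223.6
Marker side s = 0.195 m; corners in marker frame (Z=0):
  M0 = (-0.0975, +0.0975, 0)
  M1 = (+0.0975, +0.0975, 0)
  M2 = (+0.0975, -0.0975, 0)
  M3 = (-0.0975, -0.0975, 0)
rvec = (0.0144, -0.1492, -0.1050), |rvec| = θ = 0.18301 rad = 10.486°
Rodrigues: sinθ=0.18199, 1−cosθ=0.01670; R = I + sinθ·[k]× + (1−cosθ)·[k]×²:
    [+0.98340 +0.10334 -0.14912]
    [-0.10549 +0.99440 -0.00651]
    [+0.14761 +0.02213 +0.98880]
t = (-0.0903, 0.2932, 0.7655) m
M0: Pc = R·M0+t = (-0.17611, +0.40044, +0.75327); u = 781.4·(-0.17611)/0.75327 + 332.5 = 149.8166, v = 430.0·(+0.40044)/0.75327 + 223.6 = 452.1897
M1: Pc = R·M1+t = (+0.01566, +0.37987, +0.78205); u = 781.4·(+0.01566)/0.78205 + 332.5 = 348.1448, v = 430.0·(+0.37987)/0.78205 + 223.6 = 432.4660
M2: Pc = R·M2+t = (-0.00449, +0.18596, +0.77773); u = 781.4·(-0.00449)/0.77773 + 332.5 = 327.9847, v = 430.0·(+0.18596)/0.77773 + 223.6 = 326.4157
M3: Pc = R·M3+t = (-0.19626, +0.20653, +0.74895); u = 781.4·(-0.19626)/0.74895 + 332.5 = 127.7388, v = 430.0·(+0.20653)/0.74895 + 223.6 = 342.1771

c0=(149.82, 452.19) c1=(348.14, 432.47) c2=(327.98, 326.42) c3=(127.74, 342.18)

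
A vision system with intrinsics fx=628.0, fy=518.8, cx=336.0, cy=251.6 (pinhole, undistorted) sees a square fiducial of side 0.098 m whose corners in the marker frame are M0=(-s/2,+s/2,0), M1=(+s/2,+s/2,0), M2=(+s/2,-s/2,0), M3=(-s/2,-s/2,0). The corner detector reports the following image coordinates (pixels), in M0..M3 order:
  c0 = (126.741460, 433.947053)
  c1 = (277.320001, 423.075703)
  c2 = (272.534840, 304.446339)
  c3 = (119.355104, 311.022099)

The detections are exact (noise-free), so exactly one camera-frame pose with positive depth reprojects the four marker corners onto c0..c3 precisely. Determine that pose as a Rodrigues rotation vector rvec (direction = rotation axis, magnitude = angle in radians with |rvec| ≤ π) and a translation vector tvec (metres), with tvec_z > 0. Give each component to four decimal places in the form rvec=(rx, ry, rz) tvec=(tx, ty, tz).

Intrinsics K: fx=628.0, fy=518.8, cx=336.0, cy=251.6
Marker side s = 0.098 m; corners in marker frame (Z=0):
  M0 = (-0.0490, +0.0490, 0)
  M1 = (+0.0490, +0.0490, 0)
  M2 = (+0.0490, -0.0490, 0)
  M3 = (-0.0490, -0.0490, 0)
Detected image corners:
  c0 = (126.741460, 433.947053) px
  c1 = (277.320001, 423.075703) px
  c2 = (272.534840, 304.446339) px
  c3 = (119.355104, 311.022099) px
Planar DLT: solve 8×8 A·h = b for H (H[2,2]=1):
  H  [+1624.19622 +93.64600 +200.40505]
  H  [+48.65982 +1290.82848 +368.51550]
  H  [+0.37446 +0.15976 +1.00000]
B = K⁻¹H; ‖b₁‖=2.416753, ‖b₂‖=2.416753; λ = 2/(‖b₁‖+‖b₂‖) = 0.413778, sign → tz>0 ⇒ λ=+0.413778
r₁ = λ·B[:,0] = (+0.98726,-0.03633,+0.15494); r₂ = λ·B[:,1] = (+0.02633,+0.99747,+0.06610)
r₃ = r₁×r₂ = (-0.15695,-0.06118,+0.98571); SVD([r₁ r₂ r₃]) → R = UVᵀ:
  R  [+0.98726 +0.02633 -0.15695]
  R  [-0.03633 +0.99747 -0.06118]
  R  [+0.15494 +0.06610 +0.98571]
t = (-0.08934, +0.09325, +0.41378) m
tr R = 2.970429; θ = arccos((tr R − 1)/2) = 0.172174 rad = 9.865°
axis k = ((R−Rᵀ)₃₂, (R−Rᵀ)₁₃, (R−Rᵀ)₂₁) / (2 sinθ) = (+0.371478, -0.910251, -0.182888)
rvec = θ·k = (+0.063959, -0.156721, -0.031489)

rvec=(0.0640, -0.1567, -0.0315) tvec=(-0.0893, 0.0932, 0.4138)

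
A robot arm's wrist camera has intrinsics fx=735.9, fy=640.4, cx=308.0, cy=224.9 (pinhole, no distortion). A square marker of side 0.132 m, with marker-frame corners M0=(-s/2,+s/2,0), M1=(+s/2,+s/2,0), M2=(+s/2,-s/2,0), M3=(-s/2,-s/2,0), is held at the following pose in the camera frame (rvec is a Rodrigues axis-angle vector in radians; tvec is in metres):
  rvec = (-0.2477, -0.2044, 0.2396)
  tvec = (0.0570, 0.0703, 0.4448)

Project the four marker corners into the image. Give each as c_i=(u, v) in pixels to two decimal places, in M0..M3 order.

Intrinsics K: fx=735.9, fy=640.4, cx=308.0, cy=224.9
Marker side s = 0.132 m; corners in marker frame (Z=0):
  M0 = (-0.0660, +0.0660, 0)
  M1 = (+0.0660, +0.0660, 0)
  M2 = (+0.0660, -0.0660, 0)
  M3 = (-0.0660, -0.0660, 0)
rvec = (-0.2477, -0.2044, 0.2396), |rvec| = θ = 0.40068 rad = 22.957°
Rodrigues: sinθ=0.39004, 1−cosθ=0.07920; R = I + sinθ·[k]× + (1−cosθ)·[k]×²:
    [+0.95107 -0.20826 -0.22825]
    [+0.25822 +0.94141 +0.21696]
    [+0.16969 -0.26529 +0.94912]
t = (0.0570, 0.0703, 0.4448) m
M0: Pc = R·M0+t = (-0.01952, +0.11539, +0.41609); u = 735.9·(-0.01952)/0.41609 + 308.0 = 273.4845, v = 640.4·(+0.11539)/0.41609 + 224.9 = 402.4959
M1: Pc = R·M1+t = (+0.10603, +0.14948, +0.43849); u = 735.9·(+0.10603)/0.43849 + 308.0 = 485.9372, v = 640.4·(+0.14948)/0.43849 + 224.9 = 443.2033
M2: Pc = R·M2+t = (+0.13352, +0.02521, +0.47351); u = 735.9·(+0.13352)/0.47351 + 308.0 = 515.5023, v = 640.4·(+0.02521)/0.47351 + 224.9 = 258.9947
M3: Pc = R·M3+t = (+0.00797, -0.00888, +0.45111); u = 735.9·(+0.00797)/0.45111 + 308.0 = 321.0096, v = 640.4·(-0.00888)/0.45111 + 224.9 = 212.3004

c0=(273.48, 402.50) c1=(485.94, 443.20) c2=(515.50, 258.99) c3=(321.01, 212.30)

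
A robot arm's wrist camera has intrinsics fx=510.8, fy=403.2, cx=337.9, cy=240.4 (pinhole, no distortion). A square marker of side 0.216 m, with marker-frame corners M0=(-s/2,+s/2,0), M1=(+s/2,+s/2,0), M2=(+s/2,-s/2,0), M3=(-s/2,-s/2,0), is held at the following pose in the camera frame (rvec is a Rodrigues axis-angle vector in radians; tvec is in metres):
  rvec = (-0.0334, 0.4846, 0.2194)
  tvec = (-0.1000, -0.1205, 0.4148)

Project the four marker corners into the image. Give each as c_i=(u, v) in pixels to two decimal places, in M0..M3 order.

Intrinsics K: fx=510.8, fy=403.2, cx=337.9, cy=240.4
Marker side s = 0.216 m; corners in marker frame (Z=0):
  M0 = (-0.1080, +0.1080, 0)
  M1 = (+0.1080, +0.1080, 0)
  M2 = (+0.1080, -0.1080, 0)
  M3 = (-0.1080, -0.1080, 0)
rvec = (-0.0334, 0.4846, 0.2194), |rvec| = θ = 0.53300 rad = 30.539°
Rodrigues: sinθ=0.50812, 1−cosθ=0.13871; R = I + sinθ·[k]× + (1−cosθ)·[k]×²:
    [+0.86183 -0.21706 +0.45840]
    [+0.20126 +0.97595 +0.08375]
    [-0.46556 +0.02007 +0.88479]
t = (-0.1000, -0.1205, 0.4148) m
M0: Pc = R·M0+t = (-0.21652, -0.03683, +0.46725); u = 510.8·(-0.21652)/0.46725 + 337.9 = 101.1978, v = 403.2·(-0.03683)/0.46725 + 240.4 = 208.6160
M1: Pc = R·M1+t = (-0.03036, +0.00664, +0.36669); u = 510.8·(-0.03036)/0.36669 + 337.9 = 295.6014, v = 403.2·(+0.00664)/0.36669 + 240.4 = 247.6993
M2: Pc = R·M2+t = (+0.01652, -0.20417, +0.36235); u = 510.8·(+0.01652)/0.36235 + 337.9 = 361.1885, v = 403.2·(-0.20417)/0.36235 + 240.4 = 13.2170
M3: Pc = R·M3+t = (-0.16964, -0.24764, +0.46291); u = 510.8·(-0.16964)/0.46291 + 337.9 = 150.7163, v = 403.2·(-0.24764)/0.46291 + 240.4 = 24.7052

c0=(101.20, 208.62) c1=(295.60, 247.70) c2=(361.19, 13.22) c3=(150.72, 24.71)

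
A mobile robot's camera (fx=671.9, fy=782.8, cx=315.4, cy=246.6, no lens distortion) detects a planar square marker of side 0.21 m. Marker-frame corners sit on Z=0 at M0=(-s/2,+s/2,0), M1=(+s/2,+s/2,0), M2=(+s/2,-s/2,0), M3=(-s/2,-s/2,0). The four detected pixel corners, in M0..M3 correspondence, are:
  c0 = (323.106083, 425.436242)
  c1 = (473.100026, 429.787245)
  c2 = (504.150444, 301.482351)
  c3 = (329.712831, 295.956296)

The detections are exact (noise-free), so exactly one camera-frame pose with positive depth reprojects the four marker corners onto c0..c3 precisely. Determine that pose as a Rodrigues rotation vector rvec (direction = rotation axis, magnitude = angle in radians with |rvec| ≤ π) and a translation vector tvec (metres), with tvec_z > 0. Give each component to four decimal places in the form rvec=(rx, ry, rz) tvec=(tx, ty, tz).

Intrinsics K: fx=671.9, fy=782.8, cx=315.4, cy=246.6
Marker side s = 0.21 m; corners in marker frame (Z=0):
  M0 = (-0.1050, +0.1050, 0)
  M1 = (+0.1050, +0.1050, 0)
  M2 = (+0.1050, -0.1050, 0)
  M3 = (-0.1050, -0.1050, 0)
Detected image corners:
  c0 = (323.106083, 425.436242) px
  c1 = (473.100026, 429.787245) px
  c2 = (504.150444, 301.482351) px
  c3 = (329.712831, 295.956296) px
Planar DLT: solve 8×8 A·h = b for H (H[2,2]=1):
  H  [+774.51845 +203.40820 +406.94120]
  H  [+29.06108 +875.02737 +368.03767]
  H  [+0.01585 +0.71939 +1.00000]
B = K⁻¹H; ‖b₁‖=1.145850, ‖b₂‖=1.145850; λ = 2/(‖b₁‖+‖b₂‖) = 0.872715, sign → tz>0 ⇒ λ=+0.872715
r₁ = λ·B[:,0] = (+0.99951,+0.02804,+0.01383); r₂ = λ·B[:,1] = (-0.03051,+0.77776,+0.62782)
r₃ = r₁×r₂ = (+0.00685,-0.62794,+0.77823); SVD([r₁ r₂ r₃]) → R = UVᵀ:
  R  [+0.99951 -0.03051 +0.00685]
  R  [+0.02804 +0.77776 -0.62794]
  R  [+0.01383 +0.62782 +0.77823]
t = (+0.11890, +0.13539, +0.87271) m
tr R = 2.555500; θ = arccos((tr R − 1)/2) = 0.679718 rad = 38.945°
axis k = ((R−Rᵀ)₃₂, (R−Rᵀ)₁₃, (R−Rᵀ)₂₁) / (2 sinθ) = (+0.998899, -0.005555, +0.046574)
rvec = θ·k = (+0.678970, -0.003776, +0.031657)

rvec=(0.6790, -0.0038, 0.0317) tvec=(0.1189, 0.1354, 0.8727)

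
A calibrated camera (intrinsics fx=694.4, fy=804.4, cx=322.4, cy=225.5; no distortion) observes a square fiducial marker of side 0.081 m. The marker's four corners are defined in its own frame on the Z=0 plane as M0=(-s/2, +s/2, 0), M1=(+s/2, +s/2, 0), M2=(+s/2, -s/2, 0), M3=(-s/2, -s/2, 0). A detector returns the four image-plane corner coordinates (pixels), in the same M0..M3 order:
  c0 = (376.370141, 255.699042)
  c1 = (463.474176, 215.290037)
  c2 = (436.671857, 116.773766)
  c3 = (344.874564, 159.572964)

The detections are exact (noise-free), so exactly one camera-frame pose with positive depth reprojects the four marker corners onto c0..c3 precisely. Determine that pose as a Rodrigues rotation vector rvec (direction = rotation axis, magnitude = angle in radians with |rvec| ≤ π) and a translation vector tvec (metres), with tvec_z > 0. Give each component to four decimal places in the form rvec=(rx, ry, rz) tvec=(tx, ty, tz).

Intrinsics K: fx=694.4, fy=804.4, cx=322.4, cy=225.5
Marker side s = 0.081 m; corners in marker frame (Z=0):
  M0 = (-0.0405, +0.0405, 0)
  M1 = (+0.0405, +0.0405, 0)
  M2 = (+0.0405, -0.0405, 0)
  M3 = (-0.0405, -0.0405, 0)
Detected image corners:
  c0 = (376.370141, 255.699042) px
  c1 = (463.474176, 215.290037) px
  c2 = (436.671857, 116.773766) px
  c3 = (344.874564, 159.572964) px
Planar DLT: solve 8×8 A·h = b for H (H[2,2]=1):
  H  [+1094.20302 +625.50288 +405.69265]
  H  [-517.55233 +1323.90890 +188.14478]
  H  [-0.02308 +0.65527 +1.00000]
B = K⁻¹H; ‖b₁‖=1.709709, ‖b₂‖=1.709709; λ = 2/(‖b₁‖+‖b₂‖) = 0.584895, sign → tz>0 ⇒ λ=+0.584895
r₁ = λ·B[:,0] = (+0.92792,-0.37254,-0.01350); r₂ = λ·B[:,1] = (+0.34892,+0.85520,+0.38326)
r₃ = r₁×r₂ = (-0.13123,-0.36035,+0.92354); SVD([r₁ r₂ r₃]) → R = UVᵀ:
  R  [+0.92792 +0.34892 -0.13123]
  R  [-0.37254 +0.85520 -0.36035]
  R  [-0.01350 +0.38326 +0.92354]
t = (+0.07016, -0.02716, +0.58489) m
tr R = 2.706657; θ = arccos((tr R − 1)/2) = 0.548459 rad = 31.424°
axis k = ((R−Rᵀ)₃₂, (R−Rᵀ)₁₃, (R−Rᵀ)₂₁) / (2 sinθ) = (+0.713130, -0.112905, -0.691880)
rvec = θ·k = (+0.391123, -0.061924, -0.379468)

rvec=(0.3911, -0.0619, -0.3795) tvec=(0.0702, -0.0272, 0.5849)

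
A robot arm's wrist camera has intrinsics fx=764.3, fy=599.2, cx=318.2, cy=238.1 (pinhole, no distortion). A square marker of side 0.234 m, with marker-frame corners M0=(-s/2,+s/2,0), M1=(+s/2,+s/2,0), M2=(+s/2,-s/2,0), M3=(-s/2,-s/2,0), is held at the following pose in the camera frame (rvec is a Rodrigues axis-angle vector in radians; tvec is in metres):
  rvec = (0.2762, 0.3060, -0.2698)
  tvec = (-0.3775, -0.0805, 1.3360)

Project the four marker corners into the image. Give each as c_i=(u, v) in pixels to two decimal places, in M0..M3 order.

c0=(72.80, 260.95) c1=(182.57, 239.23) c2=(134.69, 137.02) c3=(23.38, 165.44)

Intrinsics K: fx=764.3, fy=599.2, cx=318.2, cy=238.1
Marker side s = 0.234 m; corners in marker frame (Z=0):
  M0 = (-0.1170, +0.1170, 0)
  M1 = (+0.1170, +0.1170, 0)
  M2 = (+0.1170, -0.1170, 0)
  M3 = (-0.1170, -0.1170, 0)
rvec = (0.2762, 0.3060, -0.2698), |rvec| = θ = 0.49266 rad = 28.227°
Rodrigues: sinθ=0.47297, 1−cosθ=0.11892; R = I + sinθ·[k]× + (1−cosθ)·[k]×²:
    [+0.91846 +0.30043 +0.25726]
    [-0.21761 +0.92696 -0.30561]
    [-0.33028 +0.22471 +0.91674]
t = (-0.3775, -0.0805, 1.3360) m
M0: Pc = R·M0+t = (-0.44981, +0.05341, +1.40093); u = 764.3·(-0.44981)/1.40093 + 318.2 = 72.8001, v = 599.2·(+0.05341)/1.40093 + 238.1 = 260.9459
M1: Pc = R·M1+t = (-0.23489, +0.00249, +1.32365); u = 764.3·(-0.23489)/1.32365 + 318.2 = 182.5696, v = 599.2·(+0.00249)/1.32365 + 238.1 = 239.2289
M2: Pc = R·M2+t = (-0.30519, -0.21441, +1.27107); u = 764.3·(-0.30519)/1.27107 + 318.2 = 134.6868, v = 599.2·(-0.21441)/1.27107 + 238.1 = 137.0220
M3: Pc = R·M3+t = (-0.52011, -0.16349, +1.34835); u = 764.3·(-0.52011)/1.34835 + 318.2 = 23.3811, v = 599.2·(-0.16349)/1.34835 + 238.1 = 165.4442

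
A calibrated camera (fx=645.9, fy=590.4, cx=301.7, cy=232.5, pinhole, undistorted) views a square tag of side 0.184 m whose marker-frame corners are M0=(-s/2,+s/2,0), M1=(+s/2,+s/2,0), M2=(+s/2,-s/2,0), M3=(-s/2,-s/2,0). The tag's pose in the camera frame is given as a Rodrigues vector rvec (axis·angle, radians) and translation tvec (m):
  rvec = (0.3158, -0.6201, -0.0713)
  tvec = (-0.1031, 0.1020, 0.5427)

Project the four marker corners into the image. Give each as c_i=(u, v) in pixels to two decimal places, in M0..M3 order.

Intrinsics K: fx=645.9, fy=590.4, cx=301.7, cy=232.5
Marker side s = 0.184 m; corners in marker frame (Z=0):
  M0 = (-0.0920, +0.0920, 0)
  M1 = (+0.0920, +0.0920, 0)
  M2 = (+0.0920, -0.0920, 0)
  M3 = (-0.0920, -0.0920, 0)
rvec = (0.3158, -0.6201, -0.0713), |rvec| = θ = 0.69953 rad = 40.080°
Rodrigues: sinθ=0.64386, 1−cosθ=0.23485; R = I + sinθ·[k]× + (1−cosθ)·[k]×²:
    [+0.81301 -0.02836 -0.58156]
    [-0.15961 +0.94970 -0.26945]
    [+0.55994 +0.31189 +0.76759]
t = (-0.1031, 0.1020, 0.5427) m
M0: Pc = R·M0+t = (-0.18051, +0.20406, +0.51988); u = 645.9·(-0.18051)/0.51988 + 301.7 = 77.4382, v = 590.4·(+0.20406)/0.51988 + 232.5 = 464.2363
M1: Pc = R·M1+t = (-0.03091, +0.17469, +0.62291); u = 645.9·(-0.03091)/0.62291 + 301.7 = 269.6470, v = 590.4·(+0.17469)/0.62291 + 232.5 = 398.0712
M2: Pc = R·M2+t = (-0.02569, -0.00006, +0.56552); u = 645.9·(-0.02569)/0.56552 + 301.7 = 272.3542, v = 590.4·(-0.00006)/0.56552 + 232.5 = 232.4413
M3: Pc = R·M3+t = (-0.17529, +0.02931, +0.46249); u = 645.9·(-0.17529)/0.46249 + 301.7 = 56.8988, v = 590.4·(+0.02931)/0.46249 + 232.5 = 269.9189

c0=(77.44, 464.24) c1=(269.65, 398.07) c2=(272.35, 232.44) c3=(56.90, 269.92)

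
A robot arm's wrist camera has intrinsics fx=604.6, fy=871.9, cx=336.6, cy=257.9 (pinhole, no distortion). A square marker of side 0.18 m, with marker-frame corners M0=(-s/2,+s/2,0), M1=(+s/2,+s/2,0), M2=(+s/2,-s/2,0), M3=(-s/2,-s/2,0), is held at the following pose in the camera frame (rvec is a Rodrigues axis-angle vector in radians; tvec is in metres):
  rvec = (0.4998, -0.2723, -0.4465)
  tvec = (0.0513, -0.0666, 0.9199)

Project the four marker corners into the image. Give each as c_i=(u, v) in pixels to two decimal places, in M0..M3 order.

Intrinsics K: fx=604.6, fy=871.9, cx=336.6, cy=257.9
Marker side s = 0.18 m; corners in marker frame (Z=0):
  M0 = (-0.0900, +0.0900, 0)
  M1 = (+0.0900, +0.0900, 0)
  M2 = (+0.0900, -0.0900, 0)
  M3 = (-0.0900, -0.0900, 0)
rvec = (0.4998, -0.2723, -0.4465), |rvec| = θ = 0.72340 rad = 41.448°
Rodrigues: sinθ=0.66194, 1−cosθ=0.25044; R = I + sinθ·[k]× + (1−cosθ)·[k]×²:
    [+0.86911 +0.34343 -0.35596]
    [-0.47369 +0.78504 -0.39915]
    [+0.14237 +0.51552 +0.84497]
t = (0.0513, -0.0666, 0.9199) m
M0: Pc = R·M0+t = (+0.00399, +0.04669, +0.95348); u = 604.6·(+0.00399)/0.95348 + 336.6 = 339.1296, v = 871.9·(+0.04669)/0.95348 + 257.9 = 300.5918
M1: Pc = R·M1+t = (+0.16043, -0.03858, +0.97911); u = 604.6·(+0.16043)/0.97911 + 336.6 = 435.6645, v = 871.9·(-0.03858)/0.97911 + 257.9 = 223.5456
M2: Pc = R·M2+t = (+0.09861, -0.17989, +0.88632); u = 604.6·(+0.09861)/0.88632 + 336.6 = 403.8672, v = 871.9·(-0.17989)/0.88632 + 257.9 = 80.9394
M3: Pc = R·M3+t = (-0.05783, -0.09462, +0.86069); u = 604.6·(-0.05783)/0.86069 + 336.6 = 295.9779, v = 871.9·(-0.09462)/0.86069 + 257.9 = 162.0463

c0=(339.13, 300.59) c1=(435.66, 223.55) c2=(403.87, 80.94) c3=(295.98, 162.05)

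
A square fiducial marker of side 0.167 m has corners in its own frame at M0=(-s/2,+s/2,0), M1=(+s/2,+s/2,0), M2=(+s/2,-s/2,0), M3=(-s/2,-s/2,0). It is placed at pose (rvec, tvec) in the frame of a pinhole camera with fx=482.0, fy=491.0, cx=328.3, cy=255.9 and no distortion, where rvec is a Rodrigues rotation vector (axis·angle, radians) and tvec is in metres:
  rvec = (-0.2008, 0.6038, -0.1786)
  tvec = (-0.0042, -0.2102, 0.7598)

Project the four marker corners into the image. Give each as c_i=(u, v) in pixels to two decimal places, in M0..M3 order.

c0=(289.77, 186.57) c1=(378.49, 151.03) c2=(363.99, 48.94) c3=(281.15, 94.00)

Intrinsics K: fx=482.0, fy=491.0, cx=328.3, cy=255.9
Marker side s = 0.167 m; corners in marker frame (Z=0):
  M0 = (-0.0835, +0.0835, 0)
  M1 = (+0.0835, +0.0835, 0)
  M2 = (+0.0835, -0.0835, 0)
  M3 = (-0.0835, -0.0835, 0)
rvec = (-0.2008, 0.6038, -0.1786), |rvec| = θ = 0.66090 rad = 37.867°
Rodrigues: sinθ=0.61383, 1−cosθ=0.21056; R = I + sinθ·[k]× + (1−cosθ)·[k]×²:
    [+0.80888 +0.10743 +0.57808]
    [-0.22433 +0.96519 +0.13451]
    [-0.54351 -0.23848 +0.80481]
t = (-0.0042, -0.2102, 0.7598) m
M0: Pc = R·M0+t = (-0.06277, -0.11088, +0.78527); u = 482.0·(-0.06277)/0.78527 + 328.3 = 289.7713, v = 491.0·(-0.11088)/0.78527 + 255.9 = 186.5735
M1: Pc = R·M1+t = (+0.07231, -0.14834, +0.69450); u = 482.0·(+0.07231)/0.69450 + 328.3 = 378.4858, v = 491.0·(-0.14834)/0.69450 + 255.9 = 151.0280
M2: Pc = R·M2+t = (+0.05437, -0.30952, +0.73433); u = 482.0·(+0.05437)/0.73433 + 328.3 = 363.9877, v = 491.0·(-0.30952)/0.73433 + 255.9 = 48.9409
M3: Pc = R·M3+t = (-0.08071, -0.27206, +0.82510); u = 482.0·(-0.08071)/0.82510 + 328.3 = 281.1503, v = 491.0·(-0.27206)/0.82510 + 255.9 = 94.0009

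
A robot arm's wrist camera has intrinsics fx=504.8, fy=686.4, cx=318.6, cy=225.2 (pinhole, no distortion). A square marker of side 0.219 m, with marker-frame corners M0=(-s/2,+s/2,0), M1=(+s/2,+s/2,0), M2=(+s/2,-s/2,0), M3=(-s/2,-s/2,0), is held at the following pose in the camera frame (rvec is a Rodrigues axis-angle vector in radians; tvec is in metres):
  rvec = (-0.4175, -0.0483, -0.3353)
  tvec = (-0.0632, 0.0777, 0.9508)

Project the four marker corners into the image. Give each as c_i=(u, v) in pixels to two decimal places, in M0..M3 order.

c0=(245.03, 382.90) c1=(360.39, 328.07) c2=(320.67, 190.83) c3=(214.33, 237.39)

Intrinsics K: fx=504.8, fy=686.4, cx=318.6, cy=225.2
Marker side s = 0.219 m; corners in marker frame (Z=0):
  M0 = (-0.1095, +0.1095, 0)
  M1 = (+0.1095, +0.1095, 0)
  M2 = (+0.1095, -0.1095, 0)
  M3 = (-0.1095, -0.1095, 0)
rvec = (-0.4175, -0.0483, -0.3353), |rvec| = θ = 0.53765 rad = 30.805°
Rodrigues: sinθ=0.51212, 1−cosθ=0.14108; R = I + sinθ·[k]× + (1−cosθ)·[k]×²:
    [+0.94399 +0.32922 +0.02232]
    [-0.30954 +0.86005 +0.40558]
    [+0.11433 -0.38977 +0.91379]
t = (-0.0632, 0.0777, 0.9508) m
M0: Pc = R·M0+t = (-0.13052, +0.20577, +0.89560); u = 504.8·(-0.13052)/0.89560 + 318.6 = 245.0347, v = 686.4·(+0.20577)/0.89560 + 225.2 = 382.9048
M1: Pc = R·M1+t = (+0.07622, +0.13798, +0.92064); u = 504.8·(+0.07622)/0.92064 + 318.6 = 360.3906, v = 686.4·(+0.13798)/0.92064 + 225.2 = 328.0749
M2: Pc = R·M2+t = (+0.00412, -0.05037, +1.00600); u = 504.8·(+0.00412)/1.00600 + 318.6 = 320.6660, v = 686.4·(-0.05037)/1.00600 + 225.2 = 190.8321
M3: Pc = R·M3+t = (-0.20262, +0.01742, +0.98096); u = 504.8·(-0.20262)/0.98096 + 318.6 = 214.3341, v = 686.4·(+0.01742)/0.98096 + 225.2 = 237.3879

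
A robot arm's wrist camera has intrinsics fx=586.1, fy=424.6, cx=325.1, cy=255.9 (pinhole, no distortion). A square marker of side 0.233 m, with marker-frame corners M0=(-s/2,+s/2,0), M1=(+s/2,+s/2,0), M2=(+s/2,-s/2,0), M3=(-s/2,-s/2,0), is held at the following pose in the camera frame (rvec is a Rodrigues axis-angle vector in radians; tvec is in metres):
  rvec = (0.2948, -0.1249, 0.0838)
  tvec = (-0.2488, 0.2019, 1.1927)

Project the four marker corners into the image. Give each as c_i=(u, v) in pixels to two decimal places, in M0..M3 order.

Intrinsics K: fx=586.1, fy=424.6, cx=325.1, cy=255.9
Marker side s = 0.233 m; corners in marker frame (Z=0):
  M0 = (-0.1165, +0.1165, 0)
  M1 = (+0.1165, +0.1165, 0)
  M2 = (+0.1165, -0.1165, 0)
  M3 = (-0.1165, -0.1165, 0)
rvec = (0.2948, -0.1249, 0.0838), |rvec| = θ = 0.33095 rad = 18.962°
Rodrigues: sinθ=0.32494, 1−cosθ=0.05427; R = I + sinθ·[k]× + (1−cosθ)·[k]×²:
    [+0.98879 -0.10052 -0.11039]
    [+0.06404 +0.95346 -0.29463]
    [+0.13487 +0.28426 +0.94921]
t = (-0.2488, 0.2019, 1.1927) m
M0: Pc = R·M0+t = (-0.37570, +0.30552, +1.21010); u = 586.1·(-0.37570)/1.21010 + 325.1 = 143.1316, v = 424.6·(+0.30552)/1.21010 + 255.9 = 363.0999
M1: Pc = R·M1+t = (-0.14532, +0.32044, +1.24153); u = 586.1·(-0.14532)/1.24153 + 325.1 = 256.4991, v = 424.6·(+0.32044)/1.24153 + 255.9 = 365.4892
M2: Pc = R·M2+t = (-0.12190, +0.09828, +1.17530); u = 586.1·(-0.12190)/1.17530 + 325.1 = 264.3130, v = 424.6·(+0.09828)/1.17530 + 255.9 = 291.4063
M3: Pc = R·M3+t = (-0.35228, +0.08336, +1.14387); u = 586.1·(-0.35228)/1.14387 + 325.1 = 144.5959, v = 424.6·(+0.08336)/1.14387 + 255.9 = 286.8434

c0=(143.13, 363.10) c1=(256.50, 365.49) c2=(264.31, 291.41) c3=(144.60, 286.84)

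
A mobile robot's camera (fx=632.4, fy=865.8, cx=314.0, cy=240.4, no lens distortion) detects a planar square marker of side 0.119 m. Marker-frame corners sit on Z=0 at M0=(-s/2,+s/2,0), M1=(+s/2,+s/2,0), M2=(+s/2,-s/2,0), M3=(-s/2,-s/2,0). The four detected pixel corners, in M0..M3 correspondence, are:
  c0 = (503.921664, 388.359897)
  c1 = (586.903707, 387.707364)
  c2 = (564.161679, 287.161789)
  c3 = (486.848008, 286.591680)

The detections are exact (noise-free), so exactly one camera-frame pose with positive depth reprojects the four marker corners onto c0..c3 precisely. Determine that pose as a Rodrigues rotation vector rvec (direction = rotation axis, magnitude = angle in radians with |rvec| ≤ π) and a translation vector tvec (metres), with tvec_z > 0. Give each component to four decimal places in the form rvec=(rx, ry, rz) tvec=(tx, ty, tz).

rvec=(-0.5978, -0.0922, -0.0177) tvec=(0.3171, 0.0996, 0.9059)

Intrinsics K: fx=632.4, fy=865.8, cx=314.0, cy=240.4
Marker side s = 0.119 m; corners in marker frame (Z=0):
  M0 = (-0.0595, +0.0595, 0)
  M1 = (+0.0595, +0.0595, 0)
  M2 = (+0.0595, -0.0595, 0)
  M3 = (-0.0595, -0.0595, 0)
Detected image corners:
  c0 = (503.921664, 388.359897) px
  c1 = (586.903707, 387.707364) px
  c2 = (564.161679, 287.161789) px
  c3 = (486.848008, 286.591680) px
Planar DLT: solve 8×8 A·h = b for H (H[2,2]=1):
  H  [+726.88387 -164.27203 +535.33345]
  H  [+34.03251 +640.97873 +335.59077]
  H  [+0.10132 -0.61948 +1.00000]
B = K⁻¹H; ‖b₁‖=1.103816, ‖b₂‖=1.103816; λ = 2/(‖b₁‖+‖b₂‖) = 0.905948, sign → tz>0 ⇒ λ=+0.905948
r₁ = λ·B[:,0] = (+0.99573,+0.01012,+0.09179); r₂ = λ·B[:,1] = (+0.04333,+0.82653,-0.56122)
r₃ = r₁×r₂ = (-0.08155,+0.56280,+0.82256); SVD([r₁ r₂ r₃]) → R = UVᵀ:
  R  [+0.99573 +0.04333 -0.08155]
  R  [+0.01012 +0.82653 +0.56280]
  R  [+0.09179 -0.56122 +0.82256]
t = (+0.31707, +0.09960, +0.90595) m
tr R = 2.644819; θ = arccos((tr R − 1)/2) = 0.605162 rad = 34.673°
axis k = ((R−Rᵀ)₃₂, (R−Rᵀ)₁₃, (R−Rᵀ)₂₁) / (2 sinθ) = (-0.987897, -0.152342, -0.029183)
rvec = θ·k = (-0.597838, -0.092192, -0.017661)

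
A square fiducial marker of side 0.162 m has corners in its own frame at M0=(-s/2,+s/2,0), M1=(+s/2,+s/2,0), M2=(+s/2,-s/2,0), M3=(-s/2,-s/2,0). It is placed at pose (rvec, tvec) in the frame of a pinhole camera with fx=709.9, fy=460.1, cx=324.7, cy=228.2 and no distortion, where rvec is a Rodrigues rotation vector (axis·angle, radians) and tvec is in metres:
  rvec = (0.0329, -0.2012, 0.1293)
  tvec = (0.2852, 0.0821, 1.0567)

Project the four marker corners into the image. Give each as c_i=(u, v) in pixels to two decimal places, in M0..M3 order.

c0=(458.14, 295.44) c1=(558.07, 302.05) c2=(572.86, 233.32) c3=(473.09, 224.53)

Intrinsics K: fx=709.9, fy=460.1, cx=324.7, cy=228.2
Marker side s = 0.162 m; corners in marker frame (Z=0):
  M0 = (-0.0810, +0.0810, 0)
  M1 = (+0.0810, +0.0810, 0)
  M2 = (+0.0810, -0.0810, 0)
  M3 = (-0.0810, -0.0810, 0)
rvec = (0.0329, -0.2012, 0.1293), |rvec| = θ = 0.24142 rad = 13.832°
Rodrigues: sinθ=0.23908, 1−cosθ=0.02900; R = I + sinθ·[k]× + (1−cosθ)·[k]×²:
    [+0.97154 -0.13134 -0.19713]
    [+0.12475 +0.99114 -0.04553]
    [+0.20137 +0.01964 +0.97932]
t = (0.2852, 0.0821, 1.0567) m
M0: Pc = R·M0+t = (+0.19587, +0.15228, +1.04198); u = 709.9·(+0.19587)/1.04198 + 324.7 = 458.1438, v = 460.1·(+0.15228)/1.04198 + 228.2 = 295.4401
M1: Pc = R·M1+t = (+0.35326, +0.17249, +1.07460); u = 709.9·(+0.35326)/1.07460 + 324.7 = 558.0669, v = 460.1·(+0.17249)/1.07460 + 228.2 = 302.0521
M2: Pc = R·M2+t = (+0.37453, +0.01192, +1.07142); u = 709.9·(+0.37453)/1.07142 + 324.7 = 572.8577, v = 460.1·(+0.01192)/1.07142 + 228.2 = 233.3199
M3: Pc = R·M3+t = (+0.21714, -0.00829, +1.03880); u = 709.9·(+0.21714)/1.03880 + 324.7 = 473.0931, v = 460.1·(-0.00829)/1.03880 + 228.2 = 224.5293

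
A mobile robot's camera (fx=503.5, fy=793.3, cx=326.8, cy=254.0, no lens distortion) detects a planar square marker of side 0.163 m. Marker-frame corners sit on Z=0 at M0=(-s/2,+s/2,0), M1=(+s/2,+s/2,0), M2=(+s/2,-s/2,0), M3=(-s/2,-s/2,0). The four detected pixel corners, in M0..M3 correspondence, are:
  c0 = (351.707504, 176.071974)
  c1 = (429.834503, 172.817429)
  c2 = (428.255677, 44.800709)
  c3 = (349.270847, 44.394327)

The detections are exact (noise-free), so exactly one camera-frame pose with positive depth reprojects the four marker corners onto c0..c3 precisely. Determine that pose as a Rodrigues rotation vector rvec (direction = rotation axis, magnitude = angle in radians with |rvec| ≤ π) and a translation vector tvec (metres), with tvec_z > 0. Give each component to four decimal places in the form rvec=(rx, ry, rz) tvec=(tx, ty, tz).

Intrinsics K: fx=503.5, fy=793.3, cx=326.8, cy=254.0
Marker side s = 0.163 m; corners in marker frame (Z=0):
  M0 = (-0.0815, +0.0815, 0)
  M1 = (+0.0815, +0.0815, 0)
  M2 = (+0.0815, -0.0815, 0)
  M3 = (-0.0815, -0.0815, 0)
Detected image corners:
  c0 = (351.707504, 176.071974) px
  c1 = (429.834503, 172.817429) px
  c2 = (428.255677, 44.800709) px
  c3 = (349.270847, 44.394327) px
Planar DLT: solve 8×8 A·h = b for H (H[2,2]=1):
  H  [+549.61016 +36.66230 +390.32815]
  H  [+10.22506 +803.30071 +109.84203]
  H  [+0.17366 +0.06256 +1.00000]
B = K⁻¹H; ‖b₁‖=0.995068, ‖b₂‖=0.995068; λ = 2/(‖b₁‖+‖b₂‖) = 1.004956, sign → tz>0 ⇒ λ=+1.004956
r₁ = λ·B[:,0] = (+0.98372,-0.04292,+0.17452); r₂ = λ·B[:,1] = (+0.03237,+0.99750,+0.06287)
r₃ = r₁×r₂ = (-0.17678,-0.05619,+0.98265); SVD([r₁ r₂ r₃]) → R = UVᵀ:
  R  [+0.98372 +0.03237 -0.17678]
  R  [-0.04292 +0.99750 -0.05619]
  R  [+0.17452 +0.06287 +0.98265]
t = (+0.12680, -0.18262, +1.00496) m
tr R = 2.963860; θ = arccos((tr R − 1)/2) = 0.190392 rad = 10.909°
axis k = ((R−Rᵀ)₃₂, (R−Rᵀ)₁₃, (R−Rᵀ)₂₁) / (2 sinθ) = (+0.314563, -0.928156, -0.198940)
rvec = θ·k = (+0.059890, -0.176713, -0.037877)

rvec=(0.0599, -0.1767, -0.0379) tvec=(0.1268, -0.1826, 1.0050)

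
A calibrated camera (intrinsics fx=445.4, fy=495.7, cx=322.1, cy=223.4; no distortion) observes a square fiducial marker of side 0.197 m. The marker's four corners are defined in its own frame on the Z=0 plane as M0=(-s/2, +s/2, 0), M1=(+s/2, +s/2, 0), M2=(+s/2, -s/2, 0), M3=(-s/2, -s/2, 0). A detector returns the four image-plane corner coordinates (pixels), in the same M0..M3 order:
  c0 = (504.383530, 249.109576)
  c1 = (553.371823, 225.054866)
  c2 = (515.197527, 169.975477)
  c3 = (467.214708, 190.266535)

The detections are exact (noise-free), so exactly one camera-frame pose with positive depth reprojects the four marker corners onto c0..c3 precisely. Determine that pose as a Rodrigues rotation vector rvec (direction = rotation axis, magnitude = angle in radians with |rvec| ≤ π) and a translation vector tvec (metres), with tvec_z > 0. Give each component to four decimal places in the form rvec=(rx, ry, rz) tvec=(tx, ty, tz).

rvec=(-0.4674, -0.2378, -0.4044) tvec=(0.5823, -0.0441, 1.3799)

Intrinsics K: fx=445.4, fy=495.7, cx=322.1, cy=223.4
Marker side s = 0.197 m; corners in marker frame (Z=0):
  M0 = (-0.0985, +0.0985, 0)
  M1 = (+0.0985, +0.0985, 0)
  M2 = (+0.0985, -0.0985, 0)
  M3 = (-0.0985, -0.0985, 0)
Detected image corners:
  c0 = (504.383530, 249.109576) px
  c1 = (553.371823, 225.054866) px
  c2 = (515.197527, 169.975477) px
  c3 = (467.214708, 190.266535) px
Planar DLT: solve 8×8 A·h = b for H (H[2,2]=1):
  H  [+361.34662 +48.01024 +510.06053]
  H  [-65.13291 +230.33351 +207.56673]
  H  [+0.22606 -0.28090 +1.00000]
B = K⁻¹H; ‖b₁‖=0.724689, ‖b₂‖=0.724689; λ = 2/(‖b₁‖+‖b₂‖) = 1.379902, sign → tz>0 ⇒ λ=+1.379902
r₁ = λ·B[:,0] = (+0.89391,-0.32189,+0.31193); r₂ = λ·B[:,1] = (+0.42906,+0.81588,-0.38762)
r₃ = r₁×r₂ = (-0.12973,+0.48034,+0.86744); SVD([r₁ r₂ r₃]) → R = UVᵀ:
  R  [+0.89391 +0.42906 -0.12973]
  R  [-0.32189 +0.81588 +0.48034]
  R  [+0.31193 -0.38762 +0.86744]
t = (+0.58232, -0.04408, +1.37990) m
tr R = 2.577231; θ = arccos((tr R − 1)/2) = 0.662242 rad = 37.944°
axis k = ((R−Rᵀ)₃₂, (R−Rᵀ)₁₃, (R−Rᵀ)₂₁) / (2 sinθ) = (-0.705786, -0.359141, -0.610642)
rvec = θ·k = (-0.467401, -0.237839, -0.404393)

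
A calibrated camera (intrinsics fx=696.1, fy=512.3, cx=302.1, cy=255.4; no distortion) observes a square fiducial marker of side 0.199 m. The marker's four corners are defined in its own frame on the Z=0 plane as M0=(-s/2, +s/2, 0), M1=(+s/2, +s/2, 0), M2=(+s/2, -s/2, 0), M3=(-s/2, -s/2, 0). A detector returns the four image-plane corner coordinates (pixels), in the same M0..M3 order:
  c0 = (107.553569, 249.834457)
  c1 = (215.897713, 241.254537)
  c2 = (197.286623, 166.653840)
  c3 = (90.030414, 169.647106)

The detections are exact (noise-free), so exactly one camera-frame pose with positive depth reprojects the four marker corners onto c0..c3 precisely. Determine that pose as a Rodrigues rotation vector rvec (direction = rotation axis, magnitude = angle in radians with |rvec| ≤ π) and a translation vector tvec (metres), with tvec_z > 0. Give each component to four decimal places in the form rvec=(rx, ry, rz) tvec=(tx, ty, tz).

Intrinsics K: fx=696.1, fy=512.3, cx=302.1, cy=255.4
Marker side s = 0.199 m; corners in marker frame (Z=0):
  M0 = (-0.0995, +0.0995, 0)
  M1 = (+0.0995, +0.0995, 0)
  M2 = (+0.0995, -0.0995, 0)
  M3 = (-0.0995, -0.0995, 0)
Detected image corners:
  c0 = (107.553569, 249.834457) px
  c1 = (215.897713, 241.254537) px
  c2 = (197.286623, 166.653840) px
  c3 = (90.030414, 169.647106) px
Planar DLT: solve 8×8 A·h = b for H (H[2,2]=1):
  H  [+595.80919 +74.07026 +154.49431]
  H  [+44.40339 +365.63981 +206.32140]
  H  [+0.35450 -0.11013 +1.00000]
B = K⁻¹H; ‖b₁‖=0.791638, ‖b₂‖=0.791638; λ = 2/(‖b₁‖+‖b₂‖) = 1.263204, sign → tz>0 ⇒ λ=+1.263204
r₁ = λ·B[:,0] = (+0.88686,-0.11376,+0.44781); r₂ = λ·B[:,1] = (+0.19479,+0.97093,-0.13911)
r₃ = r₁×r₂ = (-0.41897,+0.21060,+0.88324); SVD([r₁ r₂ r₃]) → R = UVᵀ:
  R  [+0.88686 +0.19479 -0.41897]
  R  [-0.11376 +0.97093 +0.21060]
  R  [+0.44781 -0.13911 +0.88324]
t = (-0.26786, -0.12102, +1.26320) m
tr R = 2.741034; θ = arccos((tr R − 1)/2) = 0.514545 rad = 29.481°
axis k = ((R−Rᵀ)₃₂, (R−Rᵀ)₁₃, (R−Rᵀ)₂₁) / (2 sinθ) = (-0.355304, -0.880619, -0.313478)
rvec = θ·k = (-0.182820, -0.453118, -0.161299)

rvec=(-0.1828, -0.4531, -0.1613) tvec=(-0.2679, -0.1210, 1.2632)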